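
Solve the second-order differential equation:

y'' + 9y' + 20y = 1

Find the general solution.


Characteristic roots of r² + 9r + 20 = 0 are -4, -5.
y_h = C₁e^(-4x) + C₂e^(-5x).
Constant forcing; try y_p = A. Then 20A = 1 ⇒ A = 1/20.
General solution: y = C₁e^(-4x) + C₂e^(-5x) + 1/20.


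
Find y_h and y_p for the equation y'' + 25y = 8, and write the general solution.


Homogeneous part: r² + 25 = 0 ⇒ r = ±5i, so y_h = C₁cos(5x) + C₂sin(5x).
Try constant y_p = A; plug in: 25A = 8 ⇒ A = 8/25.
General solution: y = C₁cos(5x) + C₂sin(5x) + 8/25.


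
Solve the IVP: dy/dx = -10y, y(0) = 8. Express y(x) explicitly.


General solution of y' = -10y is y = Ce^(-10x).
Apply y(0) = 8: C = 8.
Particular solution: y = 8e^(-10x).


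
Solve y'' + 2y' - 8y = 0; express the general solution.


Characteristic equation: r² + 2r - 8 = 0.
Factor: (r + 4)(r - 2) = 0 ⇒ r = -4, 2 (distinct real).
General solution: y = C₁e^(-4x) + C₂e^(2x).


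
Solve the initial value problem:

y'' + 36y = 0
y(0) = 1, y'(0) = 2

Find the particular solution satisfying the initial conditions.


Characteristic roots of r² + 36 = 0 are ±6i, so y = C₁cos(6x) + C₂sin(6x).
Apply y(0) = 1: C₁ = 1. Differentiate and apply y'(0) = 2: 6·C₂ = 2, so C₂ = 1/3.
Particular solution: y = cos(6x) + (1/3)sin(6x).


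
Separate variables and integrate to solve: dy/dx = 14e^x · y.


Separate variables: dy/y = 14e^x dx.
Integrate: ln|y| = 14e^x + C₀.
Exponentiate: y = Ce^(14e^x).


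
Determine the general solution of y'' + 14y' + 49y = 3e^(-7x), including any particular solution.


Characteristic polynomial (r + 7)² = 0; repeated root r = -7.
y_h = (C₁ + C₂x)e^(-7x). Forcing matches the repeated root (resonance), so try y_p = Ax² e^(-7x).
Substitute and solve for A: 2A = 3, so A = 3/2.
General solution: y = (C₁ + C₂x + (3/2)x²)e^(-7x).


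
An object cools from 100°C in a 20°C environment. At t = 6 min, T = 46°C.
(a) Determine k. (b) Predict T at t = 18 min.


Newton's law: T(t) = T_a + (T₀ - T_a)e^(-kt).
(a) Use T(6) = 46: (46 - 20)/(100 - 20) = e^(-k·6), so k = -ln(0.325)/6 ≈ 0.1873.
(b) Apply k to t = 18: T(18) = 20 + (80)e^(-3.372) ≈ 22.7°C.


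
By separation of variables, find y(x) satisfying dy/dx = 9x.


Integrate both sides with respect to x: y = ∫ 9x dx = (9/2)x^2 + C.


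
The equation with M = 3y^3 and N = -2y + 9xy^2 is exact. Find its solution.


Check exactness: ∂M/∂y = 9y^2 and ∂N/∂x = 9y^2; equal, so the equation is exact.
Integrate M with respect to x (treating y as constant): ∫M dx = 3xy^3 + h(y).
Differentiate w.r.t. y and set equal to N: the x-dependent terms already match, leaving h'(y) = -2y. Integrate: h(y) = -y^2.
So F(x,y) = -y^2 + 3xy^3.
General solution: -y^2 + 3xy^3 = C.


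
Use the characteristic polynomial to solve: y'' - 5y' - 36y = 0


Characteristic equation: r² - 5r - 36 = 0.
Factor: (r - 9)(r + 4) = 0 ⇒ r = 9, -4 (distinct real).
General solution: y = C₁e^(9x) + C₂e^(-4x).


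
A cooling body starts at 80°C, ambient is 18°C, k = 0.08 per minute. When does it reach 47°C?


From T(t) = T_a + (T₀ - T_a)e^(-kt), set T(t) = 47:
(47 - 18) / (80 - 18) = e^(-0.08t), so t = -ln(0.468)/0.08 ≈ 9.5 minutes.


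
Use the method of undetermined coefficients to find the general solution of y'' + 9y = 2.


Homogeneous part: r² + 9 = 0 ⇒ r = ±3i, so y_h = C₁cos(3x) + C₂sin(3x).
Try constant y_p = A; plug in: 9A = 2 ⇒ A = 2/9.
General solution: y = C₁cos(3x) + C₂sin(3x) + 2/9.


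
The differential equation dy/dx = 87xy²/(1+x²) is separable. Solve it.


Separate: dy/y² = 87x/(1+x²) dx.
Integrate LHS: ∫ dy/y² = -1/y.
Integrate RHS via u = 1+x²: (87/2)ln(1+x²) + C.
Result: -1/y = (87/2)ln(1+x²) + C.


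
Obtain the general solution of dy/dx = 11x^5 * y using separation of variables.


Separate variables: dy/y = 11x^5 dx.
Integrate: ln|y| = (11/6)x^6 + C₀.
Exponentiate: y = Ce^((11/6)x^6).


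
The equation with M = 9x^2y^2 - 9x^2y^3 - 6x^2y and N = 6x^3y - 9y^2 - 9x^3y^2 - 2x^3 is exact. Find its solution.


Check exactness: ∂M/∂y = 18x^2y - 27x^2y^2 - 6x^2 and ∂N/∂x = 18x^2y - 27x^2y^2 - 6x^2; equal, so the equation is exact.
Integrate M with respect to x (treating y as constant): ∫M dx = 3x^3y^2 - 3x^3y^3 - 2x^3y + h(y).
Differentiate w.r.t. y and set equal to N: the x-dependent terms already match, leaving h'(y) = -9y^2. Integrate: h(y) = -3y^3.
So F(x,y) = 3x^3y^2 - 3y^3 - 3x^3y^3 - 2x^3y.
General solution: 3x^3y^2 - 3y^3 - 3x^3y^3 - 2x^3y = C.


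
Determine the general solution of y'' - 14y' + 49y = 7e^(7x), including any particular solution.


Characteristic polynomial (r - 7)² = 0; repeated root r = 7.
y_h = (C₁ + C₂x)e^(7x). Forcing matches the repeated root (resonance), so try y_p = Ax² e^(7x).
Substitute and solve for A: 2A = 7, so A = 7/2.
General solution: y = (C₁ + C₂x + (7/2)x²)e^(7x).


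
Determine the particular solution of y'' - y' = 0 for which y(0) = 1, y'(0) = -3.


Characteristic roots of r² - r = 0 are 1, 0.
General solution y = c₁ e^(x) + c₂.
Apply y(0) = 1: c₁ + c₂ = 1. Apply y'(0) = -3: 1 c₁ + 0 c₂ = -3.
Solve: c₁ = -3, c₂ = 4.
Particular solution: y = -3e^(x) + 4.


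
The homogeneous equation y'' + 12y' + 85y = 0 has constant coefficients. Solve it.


Characteristic equation: r² + 12r + 85 = 0.
Discriminant is negative; roots r = -6 ± 7i (complex conjugate pair).
General solution uses e^(α x)(C₁ cos(β x) + C₂ sin(β x)): y = e^(-6x)(C₁cos(7x) + C₂sin(7x)).


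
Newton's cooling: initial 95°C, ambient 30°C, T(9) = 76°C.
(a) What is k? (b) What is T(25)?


Newton's law: T(t) = T_a + (T₀ - T_a)e^(-kt).
(a) Use T(9) = 76: (76 - 30)/(95 - 30) = e^(-k·9), so k = -ln(0.708)/9 ≈ 0.0384.
(b) Apply k to t = 25: T(25) = 30 + (65)e^(-0.960) ≈ 54.9°C.


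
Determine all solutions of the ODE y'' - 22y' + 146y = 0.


Characteristic equation: r² - 22r + 146 = 0.
Discriminant is negative; roots r = 11 ± 5i (complex conjugate pair).
General solution uses e^(α x)(C₁ cos(β x) + C₂ sin(β x)): y = e^(11x)(C₁cos(5x) + C₂sin(5x)).


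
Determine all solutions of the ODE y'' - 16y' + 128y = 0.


Characteristic equation: r² - 16r + 128 = 0.
Discriminant is negative; roots r = 8 ± 8i (complex conjugate pair).
General solution uses e^(α x)(C₁ cos(β x) + C₂ sin(β x)): y = e^(8x)(C₁cos(8x) + C₂sin(8x)).


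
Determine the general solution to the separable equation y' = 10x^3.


Integrate both sides with respect to x: y = ∫ 10x^3 dx = (5/2)x^4 + C.


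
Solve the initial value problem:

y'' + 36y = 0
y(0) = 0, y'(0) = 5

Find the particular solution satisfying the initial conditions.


Characteristic roots of r² + 36 = 0 are ±6i, so y = C₁cos(6x) + C₂sin(6x).
Apply y(0) = 0: C₁ = 0. Differentiate and apply y'(0) = 5: 6·C₂ = 5, so C₂ = 5/6.
Particular solution: y = (5/6)sin(6x).


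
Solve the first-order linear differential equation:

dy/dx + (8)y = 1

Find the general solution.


P(x) = 8, Q(x) = 1; integrating factor μ = e^(8x).
(μ y)' = e^(8x) ⇒ μ y = (1/8)e^(8x) + C.
Divide by μ: y = 1/8 + Ce^(-8x).


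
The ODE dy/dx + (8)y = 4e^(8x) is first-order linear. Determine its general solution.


P(x) = 8 ⇒ μ = e^(8x).
(μ y)' = 4e^(16x) ⇒ μ y = (4/16)e^(16x) + C.
Divide by μ: y = (1/4)e^(8x) + Ce^(-8x).


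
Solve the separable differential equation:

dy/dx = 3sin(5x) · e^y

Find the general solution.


Separate: e^(-y) dy = 3sin(5x) dx.
Integrate: -e^(-y) = -(3/5)cos(5x) + C₀.
Rearrange: e^(-y) = (3/5)cos(5x) + C.


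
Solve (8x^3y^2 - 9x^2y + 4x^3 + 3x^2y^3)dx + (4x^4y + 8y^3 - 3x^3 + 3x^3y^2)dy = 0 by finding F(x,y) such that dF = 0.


Check exactness: ∂M/∂y = 16x^3y - 9x^2 + 9x^2y^2 and ∂N/∂x = 16x^3y - 9x^2 + 9x^2y^2; equal, so the equation is exact.
Integrate M with respect to x (treating y as constant): ∫M dx = 2x^4y^2 - 3x^3y + x^4 + x^3y^3 + h(y).
Differentiate w.r.t. y and set equal to N: the x-dependent terms already match, leaving h'(y) = 8y^3. Integrate: h(y) = 2y^4.
So F(x,y) = 2x^4y^2 + 2y^4 - 3x^3y + x^4 + x^3y^3.
General solution: 2x^4y^2 + 2y^4 - 3x^3y + x^4 + x^3y^3 = C.


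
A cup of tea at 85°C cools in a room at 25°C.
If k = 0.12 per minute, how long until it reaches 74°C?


From T(t) = T_a + (T₀ - T_a)e^(-kt), set T(t) = 74:
(74 - 25) / (85 - 25) = e^(-0.12t), so t = -ln(0.817)/0.12 ≈ 1.7 minutes.


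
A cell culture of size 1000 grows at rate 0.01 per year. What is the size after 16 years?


The ODE dP/dt = 0.01P has solution P(t) = P(0)e^(0.01t).
Substitute P(0) = 1000 and t = 16: P(16) = 1000 e^(0.16) ≈ 1174.


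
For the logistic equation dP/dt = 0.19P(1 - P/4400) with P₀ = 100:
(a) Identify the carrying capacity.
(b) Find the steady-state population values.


Logistic ODE dP/dt = 0.19P(1 - P/4400) has equilibria where dP/dt = 0, i.e. P = 0 or P = 4400.
The coefficient (1 - P/K) = 0 when P = K, identifying K = 4400 as the carrying capacity.
(a) K = 4400; (b) equilibria P = 0 and P = 4400.


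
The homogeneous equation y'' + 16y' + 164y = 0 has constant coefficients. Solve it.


Characteristic equation: r² + 16r + 164 = 0.
Discriminant is negative; roots r = -8 ± 10i (complex conjugate pair).
General solution uses e^(α x)(C₁ cos(β x) + C₂ sin(β x)): y = e^(-8x)(C₁cos(10x) + C₂sin(10x)).


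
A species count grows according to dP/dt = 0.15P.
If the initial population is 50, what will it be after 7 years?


The ODE dP/dt = 0.15P has solution P(t) = P(0)e^(0.15t).
Substitute P(0) = 50 and t = 7: P(7) = 50 e^(1.05) ≈ 143.


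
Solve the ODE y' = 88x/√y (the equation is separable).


Separate: √y dy = 88x dx.
Integrate: (2/3)y^(3/2) = 44x² + C.


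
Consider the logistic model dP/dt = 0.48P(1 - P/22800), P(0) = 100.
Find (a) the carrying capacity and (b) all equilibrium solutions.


Logistic ODE dP/dt = 0.48P(1 - P/22800) has equilibria where dP/dt = 0, i.e. P = 0 or P = 22800.
The coefficient (1 - P/K) = 0 when P = K, identifying K = 22800 as the carrying capacity.
(a) K = 22800; (b) equilibria P = 0 and P = 22800.


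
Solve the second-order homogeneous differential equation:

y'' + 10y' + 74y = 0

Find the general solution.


Characteristic equation: r² + 10r + 74 = 0.
Discriminant is negative; roots r = -5 ± 7i (complex conjugate pair).
General solution uses e^(α x)(C₁ cos(β x) + C₂ sin(β x)): y = e^(-5x)(C₁cos(7x) + C₂sin(7x)).


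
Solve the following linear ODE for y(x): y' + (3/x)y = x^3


P(x) = 3/x ⇒ μ = x^3.
(x^3 y)' = x^6 ⇒ x^3 y = x^7/(7) + C.
Solve for y: y = (1/7)x^4 + C/x^3.


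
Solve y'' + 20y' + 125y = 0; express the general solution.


Characteristic equation: r² + 20r + 125 = 0.
Discriminant is negative; roots r = -10 ± 5i (complex conjugate pair).
General solution uses e^(α x)(C₁ cos(β x) + C₂ sin(β x)): y = e^(-10x)(C₁cos(5x) + C₂sin(5x)).


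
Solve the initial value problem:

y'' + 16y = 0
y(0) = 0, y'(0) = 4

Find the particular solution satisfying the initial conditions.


Characteristic roots of r² + 16 = 0 are ±4i, so y = C₁cos(4x) + C₂sin(4x).
Apply y(0) = 0: C₁ = 0. Differentiate and apply y'(0) = 4: 4·C₂ = 4, so C₂ = 1.
Particular solution: y = sin(4x).


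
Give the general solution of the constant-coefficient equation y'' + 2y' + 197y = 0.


Characteristic equation: r² + 2r + 197 = 0.
Discriminant is negative; roots r = -1 ± 14i (complex conjugate pair).
General solution uses e^(α x)(C₁ cos(β x) + C₂ sin(β x)): y = e^(-x)(C₁cos(14x) + C₂sin(14x)).


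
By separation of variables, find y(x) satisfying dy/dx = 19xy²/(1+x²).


Separate: dy/y² = 19x/(1+x²) dx.
Integrate LHS: ∫ dy/y² = -1/y.
Integrate RHS via u = 1+x²: (19/2)ln(1+x²) + C.
Result: -1/y = (19/2)ln(1+x²) + C.


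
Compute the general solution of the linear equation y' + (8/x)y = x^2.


P(x) = 8/x ⇒ μ = x^8.
(x^8 y)' = x^10 ⇒ x^8 y = x^11/(11) + C.
Solve for y: y = (1/11)x^3 + C/x^8.


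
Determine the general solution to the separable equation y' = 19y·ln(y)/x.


Separate: dy/[y ln(y)] = 19 dx/x.
Substitute u = ln(y): du/u = 19 dx/x.
Integrate: ln|ln(y)| = 19ln|x| + C₀, hence ln(y) = C·x^19.


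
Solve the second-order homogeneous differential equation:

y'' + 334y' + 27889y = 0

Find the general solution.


Characteristic equation: r² + 334r + 27889 = 0, i.e. (r + 167)² = 0.
Repeated root r = -167; include an x factor for the second linearly independent solution.
General solution: y = (C₁ + C₂x)e^(-167x).


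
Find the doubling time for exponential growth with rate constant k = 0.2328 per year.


Exponential growth: P(t) = P₀ e^(0.2328t). Set P(t)/P₀ = 2: e^(0.2328t) = 2.
Solve: t = ln(2)/0.2328 ≈ 2.98 years.


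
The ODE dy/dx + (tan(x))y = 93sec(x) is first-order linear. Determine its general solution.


P(x) = tan(x) ⇒ μ = e^(∫tan(x)dx) = sec(x).
(sec(x) y)' = 93sec²(x) ⇒ sec(x) y = 93tan(x) + C.
Multiply by cos(x): y = 93sin(x) + C·cos(x).


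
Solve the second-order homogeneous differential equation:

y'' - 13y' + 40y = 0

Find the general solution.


Characteristic equation: r² - 13r + 40 = 0.
Factor: (r - 8)(r - 5) = 0 ⇒ r = 8, 5 (distinct real).
General solution: y = C₁e^(8x) + C₂e^(5x).


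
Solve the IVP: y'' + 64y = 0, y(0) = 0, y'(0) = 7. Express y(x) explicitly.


Characteristic roots of r² + 64 = 0 are ±8i, so y = C₁cos(8x) + C₂sin(8x).
Apply y(0) = 0: C₁ = 0. Differentiate and apply y'(0) = 7: 8·C₂ = 7, so C₂ = 7/8.
Particular solution: y = (7/8)sin(8x).


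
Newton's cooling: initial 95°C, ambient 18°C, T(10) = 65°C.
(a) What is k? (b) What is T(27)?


Newton's law: T(t) = T_a + (T₀ - T_a)e^(-kt).
(a) Use T(10) = 65: (65 - 18)/(95 - 18) = e^(-k·10), so k = -ln(0.610)/10 ≈ 0.0494.
(b) Apply k to t = 27: T(27) = 18 + (77)e^(-1.333) ≈ 38.3°C.


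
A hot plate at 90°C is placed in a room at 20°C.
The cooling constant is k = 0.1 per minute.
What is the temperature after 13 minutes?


Newton's law: dT/dt = -k(T - T_a) has solution T(t) = T_a + (T₀ - T_a)e^(-kt).
Plug in T_a = 20, T₀ = 90, k = 0.1, t = 13: T(13) = 20 + (70)e^(-1.30) ≈ 39.1°C.


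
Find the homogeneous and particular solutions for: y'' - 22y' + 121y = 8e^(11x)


Characteristic polynomial (r - 11)² = 0; repeated root r = 11.
y_h = (C₁ + C₂x)e^(11x). Forcing matches the repeated root (resonance), so try y_p = Ax² e^(11x).
Substitute and solve for A: 2A = 8, so A = 4.
General solution: y = (C₁ + C₂x + 4x²)e^(11x).


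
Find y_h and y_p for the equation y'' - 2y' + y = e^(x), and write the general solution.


Characteristic polynomial (r - 1)² = 0; repeated root r = 1.
y_h = (C₁ + C₂x)e^(x). Forcing matches the repeated root (resonance), so try y_p = Ax² e^(x).
Substitute and solve for A: 2A = 1, so A = 1/2.
General solution: y = (C₁ + C₂x + (1/2)x²)e^(x).


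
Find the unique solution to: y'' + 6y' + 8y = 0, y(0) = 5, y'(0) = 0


Characteristic roots of r² + 6r + 8 = 0 are -2, -4.
General solution y = c₁ e^(-2x) + c₂ e^(-4x).
Apply y(0) = 5: c₁ + c₂ = 5. Apply y'(0) = 0: -2 c₁ - 4 c₂ = 0.
Solve: c₁ = 10, c₂ = -5.
Particular solution: y = 10e^(-2x) - 5e^(-4x).


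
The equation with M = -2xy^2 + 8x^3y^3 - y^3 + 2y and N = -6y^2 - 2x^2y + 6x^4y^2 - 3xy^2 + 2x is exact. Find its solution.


Check exactness: ∂M/∂y = -4xy + 24x^3y^2 - 3y^2 + 2 and ∂N/∂x = -4xy + 24x^3y^2 - 3y^2 + 2; equal, so the equation is exact.
Integrate M with respect to x (treating y as constant): ∫M dx = -x^2y^2 + 2x^4y^3 - xy^3 + 2xy + h(y).
Differentiate w.r.t. y and set equal to N: the x-dependent terms already match, leaving h'(y) = -6y^2. Integrate: h(y) = -2y^3.
So F(x,y) = -2y^3 - x^2y^2 + 2x^4y^3 - xy^3 + 2xy.
General solution: -2y^3 - x^2y^2 + 2x^4y^3 - xy^3 + 2xy = C.


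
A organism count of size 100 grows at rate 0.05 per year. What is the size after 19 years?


The ODE dP/dt = 0.05P has solution P(t) = P(0)e^(0.05t).
Substitute P(0) = 100 and t = 19: P(19) = 100 e^(0.95) ≈ 259.


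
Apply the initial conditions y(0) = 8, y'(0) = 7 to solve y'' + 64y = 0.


Characteristic roots of r² + 64 = 0 are ±8i, so y = C₁cos(8x) + C₂sin(8x).
Apply y(0) = 8: C₁ = 8. Differentiate and apply y'(0) = 7: 8·C₂ = 7, so C₂ = 7/8.
Particular solution: y = 8cos(8x) + (7/8)sin(8x).


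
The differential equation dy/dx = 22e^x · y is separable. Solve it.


Separate variables: dy/y = 22e^x dx.
Integrate: ln|y| = 22e^x + C₀.
Exponentiate: y = Ce^(22e^x).


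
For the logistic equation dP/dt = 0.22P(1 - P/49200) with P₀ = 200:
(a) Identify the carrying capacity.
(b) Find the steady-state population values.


Logistic ODE dP/dt = 0.22P(1 - P/49200) has equilibria where dP/dt = 0, i.e. P = 0 or P = 49200.
The coefficient (1 - P/K) = 0 when P = K, identifying K = 49200 as the carrying capacity.
(a) K = 49200; (b) equilibria P = 0 and P = 49200.


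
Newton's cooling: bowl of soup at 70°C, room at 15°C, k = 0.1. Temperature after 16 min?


Newton's law: dT/dt = -k(T - T_a) has solution T(t) = T_a + (T₀ - T_a)e^(-kt).
Plug in T_a = 15, T₀ = 70, k = 0.1, t = 16: T(16) = 15 + (55)e^(-1.60) ≈ 26.1°C.


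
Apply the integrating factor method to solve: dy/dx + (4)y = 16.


P(x) = 4, Q(x) = 16; integrating factor μ = e^(4x).
(μ y)' = 16e^(4x) ⇒ μ y = 4e^(4x) + C.
Divide by μ: y = 4 + Ce^(-4x).


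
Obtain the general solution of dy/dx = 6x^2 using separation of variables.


Integrate both sides with respect to x: y = ∫ 6x^2 dx = 2x^3 + C.


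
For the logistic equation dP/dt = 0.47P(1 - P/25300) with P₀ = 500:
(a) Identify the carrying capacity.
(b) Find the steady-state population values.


Logistic ODE dP/dt = 0.47P(1 - P/25300) has equilibria where dP/dt = 0, i.e. P = 0 or P = 25300.
The coefficient (1 - P/K) = 0 when P = K, identifying K = 25300 as the carrying capacity.
(a) K = 25300; (b) equilibria P = 0 and P = 25300.


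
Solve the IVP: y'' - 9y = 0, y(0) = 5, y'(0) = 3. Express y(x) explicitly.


Characteristic roots of r² - 9 = 0 are 3, -3.
General solution y = c₁ e^(3x) + c₂ e^(-3x).
Apply y(0) = 5: c₁ + c₂ = 5. Apply y'(0) = 3: 3 c₁ - 3 c₂ = 3.
Solve: c₁ = 3, c₂ = 2.
Particular solution: y = 3e^(3x) + 2e^(-3x).


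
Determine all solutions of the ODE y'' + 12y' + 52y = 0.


Characteristic equation: r² + 12r + 52 = 0.
Discriminant is negative; roots r = -6 ± 4i (complex conjugate pair).
General solution uses e^(α x)(C₁ cos(β x) + C₂ sin(β x)): y = e^(-6x)(C₁cos(4x) + C₂sin(4x)).


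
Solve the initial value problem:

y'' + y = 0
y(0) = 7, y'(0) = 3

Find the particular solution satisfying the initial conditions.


Characteristic roots of r² + 1 = 0 are ±1i, so y = C₁cos(x) + C₂sin(x).
Apply y(0) = 7: C₁ = 7. Differentiate and apply y'(0) = 3: 1·C₂ = 3, so C₂ = 3.
Particular solution: y = 7cos(x) + 3sin(x).


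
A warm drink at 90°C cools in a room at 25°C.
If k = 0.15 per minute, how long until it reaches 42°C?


From T(t) = T_a + (T₀ - T_a)e^(-kt), set T(t) = 42:
(42 - 25) / (90 - 25) = e^(-0.15t), so t = -ln(0.262)/0.15 ≈ 8.9 minutes.


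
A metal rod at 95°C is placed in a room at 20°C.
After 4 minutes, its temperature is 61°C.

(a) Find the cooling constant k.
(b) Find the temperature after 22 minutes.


Newton's law: T(t) = T_a + (T₀ - T_a)e^(-kt).
(a) Use T(4) = 61: (61 - 20)/(95 - 20) = e^(-k·4), so k = -ln(0.547)/4 ≈ 0.1510.
(b) Apply k to t = 22: T(22) = 20 + (75)e^(-3.322) ≈ 22.7°C.


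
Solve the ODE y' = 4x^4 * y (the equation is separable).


Separate variables: dy/y = 4x^4 dx.
Integrate: ln|y| = (4/5)x^5 + C₀.
Exponentiate: y = Ce^((4/5)x^5).


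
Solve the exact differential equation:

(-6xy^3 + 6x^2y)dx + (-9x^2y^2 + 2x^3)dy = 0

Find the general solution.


Check exactness: ∂M/∂y = -18xy^2 + 6x^2 and ∂N/∂x = -18xy^2 + 6x^2; equal, so the equation is exact.
Integrate M with respect to x (treating y as constant): ∫M dx = -3x^2y^3 + 2x^3y + h(y).
Differentiate w.r.t. y and set equal to N: all terms match, so h'(y) = 0 and h is a constant absorbed into C.
General solution: -3x^2y^3 + 2x^3y = C.


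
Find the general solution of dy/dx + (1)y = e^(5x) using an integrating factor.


P(x) = 1 ⇒ μ = e^(x).
(μ y)' = e^(6x) ⇒ μ y = e^(6x)/6 + C.
Divide by μ: y = (1/6)e^(5x) + Ce^(-x).


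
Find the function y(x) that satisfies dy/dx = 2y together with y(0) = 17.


General solution of y' = 2y is y = Ce^(2x).
Apply y(0) = 17: C = 17.
Particular solution: y = 17e^(2x).


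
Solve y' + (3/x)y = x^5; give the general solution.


P(x) = 3/x ⇒ μ = x^3.
(x^3 y)' = x^3·x^5 = x^8.
Integrate: x^3 y = x^9/(9) + C.
Solve for y: y = (1/9)x^6 + C/x^3.


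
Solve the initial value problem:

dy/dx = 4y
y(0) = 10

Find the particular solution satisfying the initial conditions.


General solution of y' = 4y is y = Ce^(4x).
Apply y(0) = 10: C = 10.
Particular solution: y = 10e^(4x).


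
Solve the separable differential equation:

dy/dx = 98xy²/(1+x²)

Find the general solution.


Separate: dy/y² = 98x/(1+x²) dx.
Integrate LHS: ∫ dy/y² = -1/y.
Integrate RHS via u = 1+x²: 49ln(1+x²) + C.
Result: -1/y = 49ln(1+x²) + C.


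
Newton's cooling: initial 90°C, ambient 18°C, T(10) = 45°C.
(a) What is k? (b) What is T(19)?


Newton's law: T(t) = T_a + (T₀ - T_a)e^(-kt).
(a) Use T(10) = 45: (45 - 18)/(90 - 18) = e^(-k·10), so k = -ln(0.375)/10 ≈ 0.0981.
(b) Apply k to t = 19: T(19) = 18 + (72)e^(-1.864) ≈ 29.2°C.


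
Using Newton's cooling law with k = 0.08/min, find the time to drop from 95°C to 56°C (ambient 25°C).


From T(t) = T_a + (T₀ - T_a)e^(-kt), set T(t) = 56:
(56 - 25) / (95 - 25) = e^(-0.08t), so t = -ln(0.443)/0.08 ≈ 10.2 minutes.


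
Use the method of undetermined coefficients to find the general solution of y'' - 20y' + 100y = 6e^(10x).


Characteristic polynomial (r - 10)² = 0; repeated root r = 10.
y_h = (C₁ + C₂x)e^(10x). Forcing matches the repeated root (resonance), so try y_p = Ax² e^(10x).
Substitute and solve for A: 2A = 6, so A = 3.
General solution: y = (C₁ + C₂x + 3x²)e^(10x).


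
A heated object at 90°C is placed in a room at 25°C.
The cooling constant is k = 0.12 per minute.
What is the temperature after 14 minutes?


Newton's law: dT/dt = -k(T - T_a) has solution T(t) = T_a + (T₀ - T_a)e^(-kt).
Plug in T_a = 25, T₀ = 90, k = 0.12, t = 14: T(14) = 25 + (65)e^(-1.68) ≈ 37.1°C.


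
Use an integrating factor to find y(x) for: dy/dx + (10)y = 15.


P(x) = 10, Q(x) = 15; integrating factor μ = e^(10x).
(μ y)' = 15e^(10x) ⇒ μ y = (3/2)e^(10x) + C.
Divide by μ: y = 3/2 + Ce^(-10x).


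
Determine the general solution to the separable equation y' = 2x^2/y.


Separate variables: y dy = 2x^2 dx.
Integrate both sides: y²/2 = (2/3)x^3 + C₀.
Multiply by 2: y² = (4/3)x^3 + C.


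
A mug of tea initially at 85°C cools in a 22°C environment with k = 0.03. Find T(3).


Newton's law: dT/dt = -k(T - T_a) has solution T(t) = T_a + (T₀ - T_a)e^(-kt).
Plug in T_a = 22, T₀ = 85, k = 0.03, t = 3: T(3) = 22 + (63)e^(-0.09) ≈ 79.6°C.


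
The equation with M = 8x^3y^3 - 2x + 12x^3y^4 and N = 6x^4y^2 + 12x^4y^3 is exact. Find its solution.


Check exactness: ∂M/∂y = 24x^3y^2 + 48x^3y^3 and ∂N/∂x = 24x^3y^2 + 48x^3y^3; equal, so the equation is exact.
Integrate M with respect to x (treating y as constant): ∫M dx = 2x^4y^3 - x^2 + 3x^4y^4 + h(y).
Differentiate w.r.t. y and set equal to N: all terms match, so h'(y) = 0 and h is a constant absorbed into C.
General solution: 2x^4y^3 - x^2 + 3x^4y^4 = C.


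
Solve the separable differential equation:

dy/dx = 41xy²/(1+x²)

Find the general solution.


Separate: dy/y² = 41x/(1+x²) dx.
Integrate LHS: ∫ dy/y² = -1/y.
Integrate RHS via u = 1+x²: (41/2)ln(1+x²) + C.
Result: -1/y = (41/2)ln(1+x²) + C.


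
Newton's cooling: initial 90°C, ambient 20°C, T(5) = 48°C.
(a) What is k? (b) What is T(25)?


Newton's law: T(t) = T_a + (T₀ - T_a)e^(-kt).
(a) Use T(5) = 48: (48 - 20)/(90 - 20) = e^(-k·5), so k = -ln(0.400)/5 ≈ 0.1833.
(b) Apply k to t = 25: T(25) = 20 + (70)e^(-4.581) ≈ 20.7°C.


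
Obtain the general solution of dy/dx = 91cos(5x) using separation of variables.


g(y) = 1, so integrate directly: y = ∫ 91cos(5x) dx = (91/5)sin(5x) + C.


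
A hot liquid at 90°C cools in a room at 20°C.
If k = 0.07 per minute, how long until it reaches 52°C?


From T(t) = T_a + (T₀ - T_a)e^(-kt), set T(t) = 52:
(52 - 20) / (90 - 20) = e^(-0.07t), so t = -ln(0.457)/0.07 ≈ 11.2 minutes.


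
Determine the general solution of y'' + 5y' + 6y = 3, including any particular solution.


Characteristic roots of r² + 5r + 6 = 0 are -2, -3.
y_h = C₁e^(-2x) + C₂e^(-3x).
Constant forcing; try y_p = A. Then 6A = 3 ⇒ A = 1/2.
General solution: y = C₁e^(-2x) + C₂e^(-3x) + 1/2.


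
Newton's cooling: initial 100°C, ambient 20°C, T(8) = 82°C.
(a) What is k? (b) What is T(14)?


Newton's law: T(t) = T_a + (T₀ - T_a)e^(-kt).
(a) Use T(8) = 82: (82 - 20)/(100 - 20) = e^(-k·8), so k = -ln(0.775)/8 ≈ 0.0319.
(b) Apply k to t = 14: T(14) = 20 + (80)e^(-0.446) ≈ 71.2°C.


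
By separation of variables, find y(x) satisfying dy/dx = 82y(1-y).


Separate: dy/[y(1-y)] = 82 dx.
Partial fractions: 1/[y(1-y)] = 1/y + 1/(1-y).
Integrate: ln|y/(1-y)| = 82x + C₀.
Solve for y: y = 1/(1 + Ce^(-82x)).


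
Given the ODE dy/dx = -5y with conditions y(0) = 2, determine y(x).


General solution of y' = -5y is y = Ce^(-5x).
Apply y(0) = 2: C = 2.
Particular solution: y = 2e^(-5x).


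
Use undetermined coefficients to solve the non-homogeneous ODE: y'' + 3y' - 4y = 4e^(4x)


Characteristic roots of r² + 3r - 4 = 0 are -4, 1.
y_h = C₁e^(-4x) + C₂e^(x).
Forcing exponent 4 is not a characteristic root; try y_p = Ae^(4x).
Substitute: A·(16 + (3)·4 + (-4)) = A·24 = 4, so A = 1/6.
General solution: y = C₁e^(-4x) + C₂e^(x) + (1/6)e^(4x).


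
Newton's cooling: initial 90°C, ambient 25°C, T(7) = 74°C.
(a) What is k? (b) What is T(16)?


Newton's law: T(t) = T_a + (T₀ - T_a)e^(-kt).
(a) Use T(7) = 74: (74 - 25)/(90 - 25) = e^(-k·7), so k = -ln(0.754)/7 ≈ 0.0404.
(b) Apply k to t = 16: T(16) = 25 + (65)e^(-0.646) ≈ 59.1°C.


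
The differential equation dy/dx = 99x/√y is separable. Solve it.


Separate: √y dy = 99x dx.
Integrate: (2/3)y^(3/2) = (99/2)x² + C.


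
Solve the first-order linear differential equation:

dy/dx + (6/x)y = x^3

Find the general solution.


P(x) = 6/x ⇒ μ = x^6.
(x^6 y)' = x^6·x^3 = x^9.
Integrate: x^6 y = x^10/(10) + C.
Solve for y: y = (1/10)x^4 + C/x^6.


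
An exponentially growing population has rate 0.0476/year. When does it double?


Exponential growth: P(t) = P₀ e^(0.0476t). Set P(t)/P₀ = 2: e^(0.0476t) = 2.
Solve: t = ln(2)/0.0476 ≈ 14.56 years.


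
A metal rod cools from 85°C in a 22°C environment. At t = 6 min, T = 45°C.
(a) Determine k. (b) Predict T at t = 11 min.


Newton's law: T(t) = T_a + (T₀ - T_a)e^(-kt).
(a) Use T(6) = 45: (45 - 22)/(85 - 22) = e^(-k·6), so k = -ln(0.365)/6 ≈ 0.1679.
(b) Apply k to t = 11: T(11) = 22 + (63)e^(-1.847) ≈ 31.9°C.


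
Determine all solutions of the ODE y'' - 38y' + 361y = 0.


Characteristic equation: r² - 38r + 361 = 0, i.e. (r - 19)² = 0.
Repeated root r = 19; include an x factor for the second linearly independent solution.
General solution: y = (C₁ + C₂x)e^(19x).


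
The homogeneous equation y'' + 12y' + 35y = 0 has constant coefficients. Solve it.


Characteristic equation: r² + 12r + 35 = 0.
Factor: (r + 5)(r + 7) = 0 ⇒ r = -5, -7 (distinct real).
General solution: y = C₁e^(-5x) + C₂e^(-7x).


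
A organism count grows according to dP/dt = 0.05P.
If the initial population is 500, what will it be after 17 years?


The ODE dP/dt = 0.05P has solution P(t) = P(0)e^(0.05t).
Substitute P(0) = 500 and t = 17: P(17) = 500 e^(0.85) ≈ 1170.


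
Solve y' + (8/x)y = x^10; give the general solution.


P(x) = 8/x ⇒ μ = x^8.
(x^8 y)' = x^8·x^10 = x^18.
Integrate: x^8 y = x^19/(19) + C.
Solve for y: y = (1/19)x^11 + C/x^8.


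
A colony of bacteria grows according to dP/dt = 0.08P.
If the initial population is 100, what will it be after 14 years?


The ODE dP/dt = 0.08P has solution P(t) = P(0)e^(0.08t).
Substitute P(0) = 100 and t = 14: P(14) = 100 e^(1.12) ≈ 306.


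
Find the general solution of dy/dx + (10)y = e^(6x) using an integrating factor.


P(x) = 10 ⇒ μ = e^(10x).
(μ y)' = e^(16x) ⇒ μ y = e^(16x)/16 + C.
Divide by μ: y = (1/16)e^(6x) + Ce^(-10x).


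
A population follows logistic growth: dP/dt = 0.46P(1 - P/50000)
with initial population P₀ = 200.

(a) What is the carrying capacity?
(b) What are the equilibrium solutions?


Logistic ODE dP/dt = 0.46P(1 - P/50000) has equilibria where dP/dt = 0, i.e. P = 0 or P = 50000.
The coefficient (1 - P/K) = 0 when P = K, identifying K = 50000 as the carrying capacity.
(a) K = 50000; (b) equilibria P = 0 and P = 50000.


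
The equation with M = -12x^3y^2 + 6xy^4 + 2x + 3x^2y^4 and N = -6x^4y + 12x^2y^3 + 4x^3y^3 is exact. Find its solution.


Check exactness: ∂M/∂y = -24x^3y + 24xy^3 + 12x^2y^3 and ∂N/∂x = -24x^3y + 24xy^3 + 12x^2y^3; equal, so the equation is exact.
Integrate M with respect to x (treating y as constant): ∫M dx = -3x^4y^2 + 3x^2y^4 + x^2 + x^3y^4 + h(y).
Differentiate w.r.t. y and set equal to N: all terms match, so h'(y) = 0 and h is a constant absorbed into C.
General solution: -3x^4y^2 + 3x^2y^4 + x^2 + x^3y^4 = C.


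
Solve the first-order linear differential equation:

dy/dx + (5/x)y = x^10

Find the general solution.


P(x) = 5/x ⇒ μ = x^5.
(x^5 y)' = x^5·x^10 = x^15.
Integrate: x^5 y = x^16/(16) + C.
Solve for y: y = (1/16)x^11 + C/x^5.


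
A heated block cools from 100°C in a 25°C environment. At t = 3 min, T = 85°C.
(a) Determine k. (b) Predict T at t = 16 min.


Newton's law: T(t) = T_a + (T₀ - T_a)e^(-kt).
(a) Use T(3) = 85: (85 - 25)/(100 - 25) = e^(-k·3), so k = -ln(0.800)/3 ≈ 0.0744.
(b) Apply k to t = 16: T(16) = 25 + (75)e^(-1.190) ≈ 47.8°C.


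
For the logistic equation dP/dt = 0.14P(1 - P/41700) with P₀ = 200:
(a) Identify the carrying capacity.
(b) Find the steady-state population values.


Logistic ODE dP/dt = 0.14P(1 - P/41700) has equilibria where dP/dt = 0, i.e. P = 0 or P = 41700.
The coefficient (1 - P/K) = 0 when P = K, identifying K = 41700 as the carrying capacity.
(a) K = 41700; (b) equilibria P = 0 and P = 41700.


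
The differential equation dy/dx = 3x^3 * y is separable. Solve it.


Separate variables: dy/y = 3x^3 dx.
Integrate: ln|y| = (3/4)x^4 + C₀.
Exponentiate: y = Ce^((3/4)x^4).


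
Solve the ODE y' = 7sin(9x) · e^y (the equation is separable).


Separate: e^(-y) dy = 7sin(9x) dx.
Integrate: -e^(-y) = -(7/9)cos(9x) + C₀.
Rearrange: e^(-y) = (7/9)cos(9x) + C.


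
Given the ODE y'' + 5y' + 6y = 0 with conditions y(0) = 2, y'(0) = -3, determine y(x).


Characteristic roots of r² + 5r + 6 = 0 are -2, -3.
General solution y = c₁ e^(-2x) + c₂ e^(-3x).
Apply y(0) = 2: c₁ + c₂ = 2. Apply y'(0) = -3: -2 c₁ - 3 c₂ = -3.
Solve: c₁ = 3, c₂ = -1.
Particular solution: y = 3e^(-2x) - e^(-3x).


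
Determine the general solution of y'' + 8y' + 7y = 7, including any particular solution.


Characteristic roots of r² + 8r + 7 = 0 are -7, -1.
y_h = C₁e^(-7x) + C₂e^(-x).
Constant forcing; try y_p = A. Then 7A = 7 ⇒ A = 1.
General solution: y = C₁e^(-7x) + C₂e^(-x) + 1.


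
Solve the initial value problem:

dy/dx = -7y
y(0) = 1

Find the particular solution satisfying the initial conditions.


General solution of y' = -7y is y = Ce^(-7x).
Apply y(0) = 1: C = 1.
Particular solution: y = e^(-7x).


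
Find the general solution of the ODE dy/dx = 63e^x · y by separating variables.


Separate variables: dy/y = 63e^x dx.
Integrate: ln|y| = 63e^x + C₀.
Exponentiate: y = Ce^(63e^x).


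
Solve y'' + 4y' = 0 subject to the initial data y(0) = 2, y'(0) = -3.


Characteristic roots of r² + 4r = 0 are -4, 0.
General solution y = c₁ e^(-4x) + c₂.
Apply y(0) = 2: c₁ + c₂ = 2. Apply y'(0) = -3: -4 c₁ + 0 c₂ = -3.
Solve: c₁ = 3/4, c₂ = 5/4.
Particular solution: y = (3/4)e^(-4x) + 5/4.


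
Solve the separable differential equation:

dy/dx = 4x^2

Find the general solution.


Integrate both sides with respect to x: y = ∫ 4x^2 dx = (4/3)x^3 + C.


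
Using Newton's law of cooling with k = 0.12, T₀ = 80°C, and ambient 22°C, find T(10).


Newton's law: dT/dt = -k(T - T_a) has solution T(t) = T_a + (T₀ - T_a)e^(-kt).
Plug in T_a = 22, T₀ = 80, k = 0.12, t = 10: T(10) = 22 + (58)e^(-1.20) ≈ 39.5°C.


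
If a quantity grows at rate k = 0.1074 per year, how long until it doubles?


Exponential growth: P(t) = P₀ e^(0.1074t). Set P(t)/P₀ = 2: e^(0.1074t) = 2.
Solve: t = ln(2)/0.1074 ≈ 6.45 years.


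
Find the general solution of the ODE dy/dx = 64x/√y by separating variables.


Separate: √y dy = 64x dx.
Integrate: (2/3)y^(3/2) = 32x² + C.


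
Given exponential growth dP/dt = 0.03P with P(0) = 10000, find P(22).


The ODE dP/dt = 0.03P has solution P(t) = P(0)e^(0.03t).
Substitute P(0) = 10000 and t = 22: P(22) = 10000 e^(0.66) ≈ 19348.


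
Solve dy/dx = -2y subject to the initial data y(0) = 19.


General solution of y' = -2y is y = Ce^(-2x).
Apply y(0) = 19: C = 19.
Particular solution: y = 19e^(-2x).


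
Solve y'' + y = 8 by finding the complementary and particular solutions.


Homogeneous part: r² + 1 = 0 ⇒ r = ±1i, so y_h = C₁cos(x) + C₂sin(x).
Try constant y_p = A; plug in: 1A = 8 ⇒ A = 8.
General solution: y = C₁cos(x) + C₂sin(x) + 8.


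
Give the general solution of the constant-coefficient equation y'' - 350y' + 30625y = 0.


Characteristic equation: r² - 350r + 30625 = 0, i.e. (r - 175)² = 0.
Repeated root r = 175; include an x factor for the second linearly independent solution.
General solution: y = (C₁ + C₂x)e^(175x).


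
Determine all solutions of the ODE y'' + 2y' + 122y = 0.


Characteristic equation: r² + 2r + 122 = 0.
Discriminant is negative; roots r = -1 ± 11i (complex conjugate pair).
General solution uses e^(α x)(C₁ cos(β x) + C₂ sin(β x)): y = e^(-x)(C₁cos(11x) + C₂sin(11x)).


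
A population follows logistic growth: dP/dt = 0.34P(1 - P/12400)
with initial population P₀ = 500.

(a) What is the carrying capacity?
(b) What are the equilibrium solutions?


Logistic ODE dP/dt = 0.34P(1 - P/12400) has equilibria where dP/dt = 0, i.e. P = 0 or P = 12400.
The coefficient (1 - P/K) = 0 when P = K, identifying K = 12400 as the carrying capacity.
(a) K = 12400; (b) equilibria P = 0 and P = 12400.


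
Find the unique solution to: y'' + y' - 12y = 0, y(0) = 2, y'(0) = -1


Characteristic roots of r² + r - 12 = 0 are 3, -4.
General solution y = c₁ e^(3x) + c₂ e^(-4x).
Apply y(0) = 2: c₁ + c₂ = 2. Apply y'(0) = -1: 3 c₁ - 4 c₂ = -1.
Solve: c₁ = 1, c₂ = 1.
Particular solution: y = e^(3x) + e^(-4x).


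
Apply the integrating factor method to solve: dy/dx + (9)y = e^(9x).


P(x) = 9 ⇒ μ = e^(9x).
(μ y)' = e^(18x) ⇒ μ y = (1/18)e^(18x) + C.
Divide by μ: y = (1/18)e^(9x) + Ce^(-9x).


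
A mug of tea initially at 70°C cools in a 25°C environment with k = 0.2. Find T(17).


Newton's law: dT/dt = -k(T - T_a) has solution T(t) = T_a + (T₀ - T_a)e^(-kt).
Plug in T_a = 25, T₀ = 70, k = 0.2, t = 17: T(17) = 25 + (45)e^(-3.40) ≈ 26.5°C.


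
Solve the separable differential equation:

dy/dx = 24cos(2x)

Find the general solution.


g(y) = 1, so integrate directly: y = ∫ 24cos(2x) dx = 12sin(2x) + C.


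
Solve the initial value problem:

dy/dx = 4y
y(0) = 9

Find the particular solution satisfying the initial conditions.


General solution of y' = 4y is y = Ce^(4x).
Apply y(0) = 9: C = 9.
Particular solution: y = 9e^(4x).


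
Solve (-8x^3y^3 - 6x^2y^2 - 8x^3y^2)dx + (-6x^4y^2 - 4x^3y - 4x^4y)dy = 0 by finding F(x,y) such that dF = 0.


Check exactness: ∂M/∂y = -24x^3y^2 - 12x^2y - 16x^3y and ∂N/∂x = -24x^3y^2 - 12x^2y - 16x^3y; equal, so the equation is exact.
Integrate M with respect to x (treating y as constant): ∫M dx = -2x^4y^3 - 2x^3y^2 - 2x^4y^2 + h(y).
Differentiate w.r.t. y and set equal to N: all terms match, so h'(y) = 0 and h is a constant absorbed into C.
General solution: -2x^4y^3 - 2x^3y^2 - 2x^4y^2 = C.


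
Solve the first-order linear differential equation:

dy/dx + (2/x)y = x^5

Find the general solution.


P(x) = 2/x ⇒ μ = x^2.
(x^2 y)' = x^7 ⇒ x^2 y = x^8/(8) + C.
Solve for y: y = (1/8)x^6 + C/x^2.


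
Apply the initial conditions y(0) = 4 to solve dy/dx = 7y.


General solution of y' = 7y is y = Ce^(7x).
Apply y(0) = 4: C = 4.
Particular solution: y = 4e^(7x).


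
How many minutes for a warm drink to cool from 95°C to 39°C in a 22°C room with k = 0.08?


From T(t) = T_a + (T₀ - T_a)e^(-kt), set T(t) = 39:
(39 - 22) / (95 - 22) = e^(-0.08t), so t = -ln(0.233)/0.08 ≈ 18.2 minutes.


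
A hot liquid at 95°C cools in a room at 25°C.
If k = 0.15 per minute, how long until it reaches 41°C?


From T(t) = T_a + (T₀ - T_a)e^(-kt), set T(t) = 41:
(41 - 25) / (95 - 25) = e^(-0.15t), so t = -ln(0.229)/0.15 ≈ 9.8 minutes.


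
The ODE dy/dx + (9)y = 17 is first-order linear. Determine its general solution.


P(x) = 9, Q(x) = 17; integrating factor μ = e^(9x).
(μ y)' = 17e^(9x) ⇒ μ y = (17/9)e^(9x) + C.
Divide by μ: y = 17/9 + Ce^(-9x).


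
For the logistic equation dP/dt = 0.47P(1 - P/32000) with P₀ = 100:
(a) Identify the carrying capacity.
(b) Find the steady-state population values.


Logistic ODE dP/dt = 0.47P(1 - P/32000) has equilibria where dP/dt = 0, i.e. P = 0 or P = 32000.
The coefficient (1 - P/K) = 0 when P = K, identifying K = 32000 as the carrying capacity.
(a) K = 32000; (b) equilibria P = 0 and P = 32000.


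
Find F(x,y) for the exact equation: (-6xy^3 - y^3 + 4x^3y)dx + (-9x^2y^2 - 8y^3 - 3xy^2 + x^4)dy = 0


Check exactness: ∂M/∂y = -18xy^2 - 3y^2 + 4x^3 and ∂N/∂x = -18xy^2 - 3y^2 + 4x^3; equal, so the equation is exact.
Integrate M with respect to x (treating y as constant): ∫M dx = -3x^2y^3 - xy^3 + x^4y + h(y).
Differentiate w.r.t. y and set equal to N: the x-dependent terms already match, leaving h'(y) = -8y^3. Integrate: h(y) = -2y^4.
So F(x,y) = -3x^2y^3 - 2y^4 - xy^3 + x^4y.
General solution: -3x^2y^3 - 2y^4 - xy^3 + x^4y = C.


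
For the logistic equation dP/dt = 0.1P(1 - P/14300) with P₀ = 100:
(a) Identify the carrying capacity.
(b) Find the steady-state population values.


Logistic ODE dP/dt = 0.1P(1 - P/14300) has equilibria where dP/dt = 0, i.e. P = 0 or P = 14300.
The coefficient (1 - P/K) = 0 when P = K, identifying K = 14300 as the carrying capacity.
(a) K = 14300; (b) equilibria P = 0 and P = 14300.


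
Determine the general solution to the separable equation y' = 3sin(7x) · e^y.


Separate: e^(-y) dy = 3sin(7x) dx.
Integrate: -e^(-y) = -(3/7)cos(7x) + C₀.
Rearrange: e^(-y) = (3/7)cos(7x) + C.


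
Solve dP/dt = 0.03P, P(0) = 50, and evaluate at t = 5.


The ODE dP/dt = 0.03P has solution P(t) = P(0)e^(0.03t).
Substitute P(0) = 50 and t = 5: P(5) = 50 e^(0.15) ≈ 58.


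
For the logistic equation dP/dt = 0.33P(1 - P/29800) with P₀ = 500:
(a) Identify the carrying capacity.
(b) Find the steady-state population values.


Logistic ODE dP/dt = 0.33P(1 - P/29800) has equilibria where dP/dt = 0, i.e. P = 0 or P = 29800.
The coefficient (1 - P/K) = 0 when P = K, identifying K = 29800 as the carrying capacity.
(a) K = 29800; (b) equilibria P = 0 and P = 29800.
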